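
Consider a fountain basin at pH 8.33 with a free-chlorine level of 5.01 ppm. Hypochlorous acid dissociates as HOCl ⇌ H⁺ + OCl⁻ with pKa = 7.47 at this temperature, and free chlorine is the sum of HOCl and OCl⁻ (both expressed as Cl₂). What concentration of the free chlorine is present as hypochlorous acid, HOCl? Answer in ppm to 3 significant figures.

[OCl⁻]/[HOCl] = 10^(pH − pKa) = 10^(8.33 − 7.47) = 10^0.86 = 7.244.
Fraction as HOCl = 1 / (1 + 7.244) = 0.1213.
HOCl = 0.1213 × 5.01 ppm = 0.6077 ppm.

0.608 ppm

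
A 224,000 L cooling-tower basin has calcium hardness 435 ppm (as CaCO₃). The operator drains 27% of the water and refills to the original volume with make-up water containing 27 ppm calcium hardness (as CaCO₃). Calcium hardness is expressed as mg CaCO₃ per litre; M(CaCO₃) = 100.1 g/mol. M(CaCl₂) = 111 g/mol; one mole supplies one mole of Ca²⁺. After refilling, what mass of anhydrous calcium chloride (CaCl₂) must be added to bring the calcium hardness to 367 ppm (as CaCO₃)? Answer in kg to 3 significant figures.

After draining 27% and refilling: 435 × 0.73 + 27 × 0.27 = 324.84 ppm.
Deficit to target: 367 − 324.84 = 42.16 mg/L.
As CaCO₃: 42.16 mg/L × 224,000 L = 9444 g; ÷ 100.1 = 94.34 mol Ca²⁺.
Mass: 94.34 × 111 = 10,470 g.

10.5 kg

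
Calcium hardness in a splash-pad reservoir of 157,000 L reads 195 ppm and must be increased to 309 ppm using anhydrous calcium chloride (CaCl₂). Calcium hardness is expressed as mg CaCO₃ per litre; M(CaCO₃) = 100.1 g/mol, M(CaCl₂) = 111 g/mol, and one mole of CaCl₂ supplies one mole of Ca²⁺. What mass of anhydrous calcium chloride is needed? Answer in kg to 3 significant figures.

19.8 kg

Hardness to add: (309 − 195) = 114 mg/L as CaCO₃ × 157,000 L = 17,900 g as CaCO₃.
Moles of Ca²⁺ (1 mol Ca²⁺ ≡ 1 mol CaCO₃): 17,900 / 100.1 g/mol = 178.8 mol.
Mass of CaCl₂: 178.8 × 111 = 19,850 g.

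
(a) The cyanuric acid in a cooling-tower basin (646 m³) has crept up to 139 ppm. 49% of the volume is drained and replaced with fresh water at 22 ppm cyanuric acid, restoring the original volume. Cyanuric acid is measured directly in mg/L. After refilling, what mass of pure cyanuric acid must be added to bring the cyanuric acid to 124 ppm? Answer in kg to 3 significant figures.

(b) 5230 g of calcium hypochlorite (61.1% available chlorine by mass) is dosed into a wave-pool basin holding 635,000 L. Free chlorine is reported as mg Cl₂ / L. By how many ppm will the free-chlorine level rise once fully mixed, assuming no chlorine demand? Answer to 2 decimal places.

(a) Volume: 646 m³ = 646,000 L.
(a) After draining 49% and refilling: 139 × 0.51 + 22 × 0.49 = 81.67 ppm.
(a) Deficit to target: 124 − 81.67 = 42.33 mg/L.
(a) Mass: 42.33 mg/L × 646,000 L = 27,350 g cyanuric acid.

(b) Available chlorine delivered: 5230 g × 0.611 = 3196 g as Cl₂.
(b) Concentration rise: 3196 g / 635,000 L = 5.032 mg/L = 5.03 ppm.

(a) 27.3 kg; (b) 5.03 ppm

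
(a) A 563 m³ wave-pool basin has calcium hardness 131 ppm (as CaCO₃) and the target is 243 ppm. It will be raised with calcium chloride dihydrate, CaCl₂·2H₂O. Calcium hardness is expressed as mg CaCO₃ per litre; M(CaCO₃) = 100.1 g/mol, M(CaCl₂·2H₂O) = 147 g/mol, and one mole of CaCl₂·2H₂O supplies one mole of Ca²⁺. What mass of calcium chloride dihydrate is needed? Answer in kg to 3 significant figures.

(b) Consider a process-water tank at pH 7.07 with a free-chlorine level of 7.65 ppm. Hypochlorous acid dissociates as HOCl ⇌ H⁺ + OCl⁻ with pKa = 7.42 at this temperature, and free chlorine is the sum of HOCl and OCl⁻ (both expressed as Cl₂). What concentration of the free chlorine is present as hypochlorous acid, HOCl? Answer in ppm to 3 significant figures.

(a) 92.6 kg; (b) 5.29 ppm

(a) Volume: 563 m³ = 563,000 L.
(a) Hardness to add: (243 − 131) = 112 mg/L as CaCO₃ × 563,000 L = 63,060 g as CaCO₃.
(a) Moles of Ca²⁺ (1 mol Ca²⁺ ≡ 1 mol CaCO₃): 63,060 / 100.1 g/mol = 629.9 mol.
(a) Mass of CaCl₂·2H₂O: 629.9 × 147 = 92,600 g.

(b) [OCl⁻]/[HOCl] = 10^(pH − pKa) = 10^(7.07 − 7.42) = 10^-0.35 = 0.4467.
(b) Fraction as HOCl = 1 / (1 + 0.4467) = 0.6912.
(b) HOCl = 0.6912 × 7.65 ppm = 5.288 ppm.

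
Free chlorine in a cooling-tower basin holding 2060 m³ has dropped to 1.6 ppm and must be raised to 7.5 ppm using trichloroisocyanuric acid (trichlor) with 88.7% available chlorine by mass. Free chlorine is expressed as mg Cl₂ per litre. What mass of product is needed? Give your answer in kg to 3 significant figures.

13.7 kg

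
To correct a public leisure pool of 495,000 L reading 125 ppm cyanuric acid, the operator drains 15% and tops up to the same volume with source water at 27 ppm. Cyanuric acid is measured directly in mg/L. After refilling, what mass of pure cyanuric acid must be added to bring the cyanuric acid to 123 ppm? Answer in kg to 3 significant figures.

6.29 kg

After draining 15% and refilling: 125 × 0.85 + 27 × 0.15 = 110.3 ppm.
Deficit to target: 123 − 110.3 = 12.7 mg/L.
Mass: 12.7 mg/L × 495,000 L = 6287 g cyanuric acid.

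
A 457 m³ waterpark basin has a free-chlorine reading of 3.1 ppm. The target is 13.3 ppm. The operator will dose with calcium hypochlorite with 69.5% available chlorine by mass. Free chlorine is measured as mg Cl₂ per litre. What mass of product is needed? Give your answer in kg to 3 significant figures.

6.71 kg

Volume: 457 m³ = 457,000 L.
Chlorine deficit: 13.3 − 3.1 = 10.2 ppm = 10.2 mg/L as Cl₂.
Cl₂ equivalent needed: 10.2 mg/L × 457,000 L = 4,661,000 mg = 4661 g.
Product at 69.5% available chlorine: 4661 / 0.695 = 6707 g.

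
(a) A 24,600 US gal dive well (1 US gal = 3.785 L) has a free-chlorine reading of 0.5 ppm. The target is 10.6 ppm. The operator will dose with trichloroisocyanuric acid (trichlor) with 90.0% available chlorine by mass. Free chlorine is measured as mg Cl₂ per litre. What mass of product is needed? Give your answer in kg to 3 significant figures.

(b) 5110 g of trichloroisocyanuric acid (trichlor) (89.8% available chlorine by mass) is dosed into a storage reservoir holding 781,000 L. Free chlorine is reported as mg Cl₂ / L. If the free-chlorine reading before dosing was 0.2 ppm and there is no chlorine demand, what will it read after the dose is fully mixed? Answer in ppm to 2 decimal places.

(a) Volume: 24,600 US gal × 3.785 L/gal = 93,111 L.
(a) Chlorine deficit: 10.6 − 0.5 = 10.1 ppm = 10.1 mg/L as Cl₂.
(a) Cl₂ equivalent needed: 10.1 mg/L × 93,111 L = 940,400 mg = 940.4 g.
(a) Product at 90.0% available chlorine: 940.4 / 0.9 = 1045 g.

(b) Available chlorine delivered: 5110 g × 0.898 = 4589 g as Cl₂.
(b) Concentration rise: 4589 g / 781,000 L = 5.876 mg/L = 5.88 ppm.
(b) Final FC: 0.2 + 5.88 = 6.08 ppm.

(a) 1.04 kg; (b) 6.08 ppm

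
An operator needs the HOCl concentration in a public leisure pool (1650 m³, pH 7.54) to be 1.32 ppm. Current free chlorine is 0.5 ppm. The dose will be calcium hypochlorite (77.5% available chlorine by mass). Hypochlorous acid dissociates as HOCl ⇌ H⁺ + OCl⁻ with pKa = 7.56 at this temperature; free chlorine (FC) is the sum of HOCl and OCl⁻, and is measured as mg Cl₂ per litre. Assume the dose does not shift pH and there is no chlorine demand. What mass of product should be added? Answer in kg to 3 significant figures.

4.43 kg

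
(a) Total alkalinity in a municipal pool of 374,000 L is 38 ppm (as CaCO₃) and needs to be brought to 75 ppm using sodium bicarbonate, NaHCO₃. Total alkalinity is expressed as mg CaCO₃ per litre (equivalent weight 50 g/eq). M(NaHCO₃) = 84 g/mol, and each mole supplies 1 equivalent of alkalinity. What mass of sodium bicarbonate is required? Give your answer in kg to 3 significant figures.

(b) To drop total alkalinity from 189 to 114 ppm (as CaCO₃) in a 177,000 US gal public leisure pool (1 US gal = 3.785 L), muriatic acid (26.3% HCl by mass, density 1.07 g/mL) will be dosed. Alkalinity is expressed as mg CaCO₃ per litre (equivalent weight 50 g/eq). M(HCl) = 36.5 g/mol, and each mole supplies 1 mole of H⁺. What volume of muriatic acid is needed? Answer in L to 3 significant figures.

(a) 23.2 kg; (b) 130 L

(a) Alkalinity to add: (75 − 38) = 37 mg/L as CaCO₃ × 374,000 L = 13,840 g as CaCO₃.
(a) Equivalents: 13,840 g ÷ 50 g/eq = 276.8 eq.
(a) NaHCO₃ supplies 1 eq per mole → 276.8 mol.
(a) Mass: 276.8 mol × 84 g/mol = 23,250 g.

(b) Volume: 177,000 US gal × 3.785 L/gal = 669,945 L.
(b) Alkalinity to neutralize: (189 − 114) = 75 mg/L as CaCO₃ × 669,945 L = 50,250 g as CaCO₃.
(b) Equivalents of H⁺ required: 50,250 ÷ 50 g/eq = 1005 eq = 1005 mol HCl.
(b) Mass of HCl: 1005 × 36.5 = 36,680 g.
(b) Mass of 26.3% solution: 36,680 / 0.263 = 139,500 g.
(b) Volume: 139,500 g ÷ 1.07 g/mL = 130,300 mL.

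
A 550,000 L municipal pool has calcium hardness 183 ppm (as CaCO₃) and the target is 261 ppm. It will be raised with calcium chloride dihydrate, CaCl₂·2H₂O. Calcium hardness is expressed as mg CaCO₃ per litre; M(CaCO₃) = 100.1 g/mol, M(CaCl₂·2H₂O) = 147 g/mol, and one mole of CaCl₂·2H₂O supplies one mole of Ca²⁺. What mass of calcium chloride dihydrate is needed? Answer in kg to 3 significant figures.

Hardness to add: (261 − 183) = 78 mg/L as CaCO₃ × 550,000 L = 42,900 g as CaCO₃.
Moles of Ca²⁺ (1 mol Ca²⁺ ≡ 1 mol CaCO₃): 42,900 / 100.1 g/mol = 428.6 mol.
Mass of CaCl₂·2H₂O: 428.6 × 147 = 63,000 g.

63.0 kg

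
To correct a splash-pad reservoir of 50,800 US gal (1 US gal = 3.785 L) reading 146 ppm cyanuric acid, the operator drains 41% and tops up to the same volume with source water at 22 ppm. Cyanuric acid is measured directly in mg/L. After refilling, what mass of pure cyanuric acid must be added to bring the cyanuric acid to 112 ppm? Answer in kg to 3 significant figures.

3.24 kg

Volume: 50,800 US gal × 3.785 L/gal = 192,278 L.
After draining 41% and refilling: 146 × 0.59 + 22 × 0.41 = 95.16 ppm.
Deficit to target: 112 − 95.16 = 16.84 mg/L.
Mass: 16.84 mg/L × 192,278 L = 3238 g cyanuric acid.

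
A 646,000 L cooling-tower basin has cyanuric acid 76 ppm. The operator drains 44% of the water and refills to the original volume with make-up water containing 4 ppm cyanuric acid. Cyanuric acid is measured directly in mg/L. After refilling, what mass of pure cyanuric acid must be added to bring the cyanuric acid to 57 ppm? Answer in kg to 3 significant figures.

After draining 44% and refilling: 76 × 0.56 + 4 × 0.44 = 44.32 ppm.
Deficit to target: 57 − 44.32 = 12.68 mg/L.
Mass: 12.68 mg/L × 646,000 L = 8191 g cyanuric acid.

8.19 kg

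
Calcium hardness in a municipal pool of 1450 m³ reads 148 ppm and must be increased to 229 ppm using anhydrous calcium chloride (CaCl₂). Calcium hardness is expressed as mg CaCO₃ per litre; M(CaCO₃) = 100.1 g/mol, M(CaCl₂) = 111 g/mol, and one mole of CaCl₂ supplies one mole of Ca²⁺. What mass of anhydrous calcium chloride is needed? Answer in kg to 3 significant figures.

130 kg

Volume: 1450 m³ = 1,450,000 L.
Hardness to add: (229 − 148) = 81 mg/L as CaCO₃ × 1,450,000 L = 117,400 g as CaCO₃.
Moles of Ca²⁺ (1 mol Ca²⁺ ≡ 1 mol CaCO₃): 117,400 / 100.1 g/mol = 1173 mol.
Mass of CaCl₂: 1173 × 111 = 130,200 g.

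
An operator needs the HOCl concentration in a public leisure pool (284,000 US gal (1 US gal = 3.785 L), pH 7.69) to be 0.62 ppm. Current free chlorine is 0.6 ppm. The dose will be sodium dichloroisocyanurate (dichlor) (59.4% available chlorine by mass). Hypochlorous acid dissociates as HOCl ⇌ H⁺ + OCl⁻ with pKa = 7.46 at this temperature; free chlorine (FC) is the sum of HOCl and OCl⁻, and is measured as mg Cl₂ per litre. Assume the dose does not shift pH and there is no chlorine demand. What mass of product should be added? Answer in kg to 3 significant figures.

Volume: 284,000 US gal × 3.785 L/gal = 1,074,940 L.
[OCl⁻]/[HOCl] = 10^(pH − pKa) = 10^(7.69 − 7.46) = 1.698; fraction as HOCl = 1/(1 + 1.698) = 0.3706.
Free chlorine required for 0.62 ppm HOCl: 0.62 / 0.3706 = 1.673 ppm.
FC to add: 1.673 − 0.6 = 1.073 mg/L as Cl₂.
Cl₂ equivalent: 1.073 mg/L × 1,074,940 L = 1153 g.
Product at 59.4% available Cl: 1153 / 0.594 = 1942 g.

1.94 kg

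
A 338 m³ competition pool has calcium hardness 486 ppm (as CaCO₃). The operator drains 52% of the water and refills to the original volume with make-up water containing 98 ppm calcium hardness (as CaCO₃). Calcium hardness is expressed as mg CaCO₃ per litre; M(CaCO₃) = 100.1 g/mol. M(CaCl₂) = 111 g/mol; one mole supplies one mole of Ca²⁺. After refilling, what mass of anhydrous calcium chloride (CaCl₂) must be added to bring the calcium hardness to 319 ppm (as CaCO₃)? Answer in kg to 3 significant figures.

Volume: 338 m³ = 338,000 L.
After draining 52% and refilling: 486 × 0.48 + 98 × 0.52 = 284.24 ppm.
Deficit to target: 319 − 284.24 = 34.76 mg/L.
As CaCO₃: 34.76 mg/L × 338,000 L = 11,750 g; ÷ 100.1 = 117.4 mol Ca²⁺.
Mass: 117.4 × 111 = 13,030 g.

13.0 kg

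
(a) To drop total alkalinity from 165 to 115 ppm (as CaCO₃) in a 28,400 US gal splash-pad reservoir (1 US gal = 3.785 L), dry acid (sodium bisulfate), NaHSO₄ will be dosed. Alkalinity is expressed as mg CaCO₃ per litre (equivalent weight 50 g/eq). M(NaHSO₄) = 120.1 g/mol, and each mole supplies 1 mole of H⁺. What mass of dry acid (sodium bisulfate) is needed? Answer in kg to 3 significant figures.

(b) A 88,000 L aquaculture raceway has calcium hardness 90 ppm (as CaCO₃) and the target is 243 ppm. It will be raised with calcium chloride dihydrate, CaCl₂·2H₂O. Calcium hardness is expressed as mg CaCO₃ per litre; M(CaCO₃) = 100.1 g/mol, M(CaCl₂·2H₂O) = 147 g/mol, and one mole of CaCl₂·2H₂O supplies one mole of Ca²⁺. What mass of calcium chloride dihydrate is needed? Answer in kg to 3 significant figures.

(a) Volume: 28,400 US gal × 3.785 L/gal = 107,494 L.
(a) Alkalinity to neutralize: (165 − 115) = 50 mg/L as CaCO₃ × 107,494 L = 5375 g as CaCO₃.
(a) Equivalents of H⁺ required: 5375 ÷ 50 g/eq = 107.5 eq = 107.5 mol NaHSO₄.
(a) Mass of NaHSO₄: 107.5 × 120.1 = 12,910 g.

(b) Hardness to add: (243 − 90) = 153 mg/L as CaCO₃ × 88,000 L = 13,460 g as CaCO₃.
(b) Moles of Ca²⁺ (1 mol Ca²⁺ ≡ 1 mol CaCO₃): 13,460 / 100.1 g/mol = 134.5 mol.
(b) Mass of CaCl₂·2H₂O: 134.5 × 147 = 19,770 g.

(a) 12.9 kg; (b) 19.8 kg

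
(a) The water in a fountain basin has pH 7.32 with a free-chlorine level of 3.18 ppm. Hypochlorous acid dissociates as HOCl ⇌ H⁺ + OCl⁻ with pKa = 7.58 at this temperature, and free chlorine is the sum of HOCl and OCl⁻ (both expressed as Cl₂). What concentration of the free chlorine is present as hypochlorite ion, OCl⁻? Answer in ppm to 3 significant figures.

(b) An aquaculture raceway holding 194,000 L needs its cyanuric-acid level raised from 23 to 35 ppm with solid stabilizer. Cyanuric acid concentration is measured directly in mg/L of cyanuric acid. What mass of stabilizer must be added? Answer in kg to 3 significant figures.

(a) 1.13 ppm; (b) 2.33 kg

(a) [OCl⁻]/[HOCl] = 10^(pH − pKa) = 10^(7.32 − 7.58) = 10^-0.26 = 0.5495.
(a) Fraction as HOCl = 1 / (1 + 0.5495) = 0.6454.
(a) OCl⁻ = (1 − 0.6454) × 3.18 ppm = 1.128 ppm.

(b) CYA to add: (35 − 23) = 12 mg/L × 194,000 L = 2328 g cyanuric acid.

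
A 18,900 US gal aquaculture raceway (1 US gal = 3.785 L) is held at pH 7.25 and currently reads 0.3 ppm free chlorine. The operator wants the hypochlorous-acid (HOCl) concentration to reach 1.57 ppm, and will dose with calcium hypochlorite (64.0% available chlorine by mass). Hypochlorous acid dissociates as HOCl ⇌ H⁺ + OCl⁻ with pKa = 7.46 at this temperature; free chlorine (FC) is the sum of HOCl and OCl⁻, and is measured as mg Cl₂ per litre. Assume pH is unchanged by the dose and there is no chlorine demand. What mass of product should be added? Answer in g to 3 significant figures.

250 g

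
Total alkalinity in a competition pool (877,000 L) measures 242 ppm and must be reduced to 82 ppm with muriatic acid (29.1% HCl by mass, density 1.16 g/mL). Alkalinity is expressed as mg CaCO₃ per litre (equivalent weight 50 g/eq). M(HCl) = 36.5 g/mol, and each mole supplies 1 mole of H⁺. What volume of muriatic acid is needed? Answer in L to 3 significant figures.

Alkalinity to neutralize: (242 − 82) = 160 mg/L as CaCO₃ × 877,000 L = 140,300 g as CaCO₃.
Equivalents of H⁺ required: 140,300 ÷ 50 g/eq = 2806 eq = 2806 mol HCl.
Mass of HCl: 2806 × 36.5 = 102,400 g.
Mass of 29.1% solution: 102,400 / 0.291 = 352,000 g.
Volume: 352,000 g ÷ 1.16 g/mL = 303,500 mL.

303 L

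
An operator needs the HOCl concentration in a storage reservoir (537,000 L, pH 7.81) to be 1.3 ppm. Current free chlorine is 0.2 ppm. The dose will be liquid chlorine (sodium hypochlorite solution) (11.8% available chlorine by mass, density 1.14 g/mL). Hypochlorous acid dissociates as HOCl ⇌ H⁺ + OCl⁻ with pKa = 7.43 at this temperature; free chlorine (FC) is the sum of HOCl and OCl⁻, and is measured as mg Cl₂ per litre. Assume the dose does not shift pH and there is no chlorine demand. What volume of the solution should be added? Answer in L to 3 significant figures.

16.8 L

[OCl⁻]/[HOCl] = 10^(pH − pKa) = 10^(7.81 − 7.43) = 2.399; fraction as HOCl = 1/(1 + 2.399) = 0.2942.
Free chlorine required for 1.3 ppm HOCl: 1.3 / 0.2942 = 4.418 ppm.
FC to add: 4.418 − 0.2 = 4.218 mg/L as Cl₂.
Cl₂ equivalent: 4.218 mg/L × 537,000 L = 2265 g.
Product at 11.8% available Cl: 2265 / 0.118 = 19,200 g.
Volume: 19,200 g ÷ 1.14 g/mL = 16,840 mL.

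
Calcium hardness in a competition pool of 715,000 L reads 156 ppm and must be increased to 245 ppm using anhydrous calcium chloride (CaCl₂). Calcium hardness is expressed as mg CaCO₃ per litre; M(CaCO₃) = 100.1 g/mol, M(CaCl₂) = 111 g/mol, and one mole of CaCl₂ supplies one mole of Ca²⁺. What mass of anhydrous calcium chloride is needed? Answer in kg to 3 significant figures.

Hardness to add: (245 − 156) = 89 mg/L as CaCO₃ × 715,000 L = 63,640 g as CaCO₃.
Moles of Ca²⁺ (1 mol Ca²⁺ ≡ 1 mol CaCO₃): 63,640 / 100.1 g/mol = 635.7 mol.
Mass of CaCl₂: 635.7 × 111 = 70,560 g.

70.6 kg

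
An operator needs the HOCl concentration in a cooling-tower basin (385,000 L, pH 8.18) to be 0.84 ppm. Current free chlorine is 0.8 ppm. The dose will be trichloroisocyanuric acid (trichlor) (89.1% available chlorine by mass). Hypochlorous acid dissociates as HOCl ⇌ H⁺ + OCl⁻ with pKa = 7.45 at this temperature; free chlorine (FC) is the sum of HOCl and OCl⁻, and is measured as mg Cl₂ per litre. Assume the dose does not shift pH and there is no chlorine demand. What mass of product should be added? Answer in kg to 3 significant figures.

[OCl⁻]/[HOCl] = 10^(pH − pKa) = 10^(8.18 − 7.45) = 5.37; fraction as HOCl = 1/(1 + 5.37) = 0.157.
Free chlorine required for 0.84 ppm HOCl: 0.84 / 0.157 = 5.351 ppm.
FC to add: 5.351 − 0.8 = 4.551 mg/L as Cl₂.
Cl₂ equivalent: 4.551 mg/L × 385,000 L = 1752 g.
Product at 89.1% available Cl: 1752 / 0.891 = 1967 g.

1.97 kg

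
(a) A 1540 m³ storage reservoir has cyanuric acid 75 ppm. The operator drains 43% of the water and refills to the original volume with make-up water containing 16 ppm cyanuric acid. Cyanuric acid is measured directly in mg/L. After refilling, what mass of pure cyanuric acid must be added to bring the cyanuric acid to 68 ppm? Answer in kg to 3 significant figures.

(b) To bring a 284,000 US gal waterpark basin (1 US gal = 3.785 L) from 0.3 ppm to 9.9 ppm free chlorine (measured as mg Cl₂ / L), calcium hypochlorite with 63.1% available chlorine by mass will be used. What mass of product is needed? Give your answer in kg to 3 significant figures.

(a) 28.3 kg; (b) 16.4 kg

(a) Volume: 1540 m³ = 1,540,000 L.
(a) After draining 43% and refilling: 75 × 0.57 + 16 × 0.43 = 49.63 ppm.
(a) Deficit to target: 68 − 49.63 = 18.37 mg/L.
(a) Mass: 18.37 mg/L × 1,540,000 L = 28,290 g cyanuric acid.

(b) Volume: 284,000 US gal × 3.785 L/gal = 1,074,940 L.
(b) Chlorine deficit: 9.9 − 0.3 = 9.6 ppm = 9.6 mg/L as Cl₂.
(b) Cl₂ equivalent needed: 9.6 mg/L × 1,074,940 L = 10,320,000 mg = 10,320 g.
(b) Product at 63.1% available chlorine: 10,320 / 0.631 = 16,350 g.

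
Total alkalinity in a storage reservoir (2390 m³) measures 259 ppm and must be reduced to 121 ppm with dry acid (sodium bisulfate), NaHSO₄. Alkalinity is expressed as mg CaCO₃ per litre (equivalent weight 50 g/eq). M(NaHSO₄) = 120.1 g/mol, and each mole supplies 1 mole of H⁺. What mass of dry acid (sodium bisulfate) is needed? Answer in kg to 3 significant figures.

792 kg

Volume: 2390 m³ = 2,390,000 L.
Alkalinity to neutralize: (259 − 121) = 138 mg/L as CaCO₃ × 2,390,000 L = 329,800 g as CaCO₃.
Equivalents of H⁺ required: 329,800 ÷ 50 g/eq = 6596 eq = 6596 mol NaHSO₄.
Mass of NaHSO₄: 6596 × 120.1 = 792,200 g.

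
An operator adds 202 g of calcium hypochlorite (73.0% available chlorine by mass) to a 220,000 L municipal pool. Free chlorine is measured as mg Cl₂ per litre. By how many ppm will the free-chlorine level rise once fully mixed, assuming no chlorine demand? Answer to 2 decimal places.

0.67 ppm

Available chlorine delivered: 202 g × 0.73 = 147.5 g as Cl₂.
Concentration rise: 147.5 g / 220,000 L = 0.6703 mg/L = 0.67 ppm.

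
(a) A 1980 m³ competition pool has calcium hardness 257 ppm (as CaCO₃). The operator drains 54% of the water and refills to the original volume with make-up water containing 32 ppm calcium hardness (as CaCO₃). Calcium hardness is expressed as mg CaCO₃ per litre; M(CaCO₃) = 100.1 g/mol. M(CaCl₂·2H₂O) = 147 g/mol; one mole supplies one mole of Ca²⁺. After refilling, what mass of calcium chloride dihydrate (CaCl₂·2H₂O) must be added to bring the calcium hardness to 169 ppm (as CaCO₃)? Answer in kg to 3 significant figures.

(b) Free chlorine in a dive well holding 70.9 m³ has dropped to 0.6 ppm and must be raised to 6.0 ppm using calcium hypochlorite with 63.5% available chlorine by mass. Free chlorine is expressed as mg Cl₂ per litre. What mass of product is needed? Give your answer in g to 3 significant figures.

(a) Volume: 1980 m³ = 1,980,000 L.
(a) After draining 54% and refilling: 257 × 0.46 + 32 × 0.54 = 135.5 ppm.
(a) Deficit to target: 169 − 135.5 = 33.5 mg/L.
(a) As CaCO₃: 33.5 mg/L × 1,980,000 L = 66,330 g; ÷ 100.1 = 662.6 mol Ca²⁺.
(a) Mass: 662.6 × 147 = 97,410 g.

(b) Volume: 70.9 m³ = 70,900 L.
(b) Chlorine deficit: 6.0 − 0.6 = 5.4 ppm = 5.4 mg/L as Cl₂.
(b) Cl₂ equivalent needed: 5.4 mg/L × 70,900 L = 382,900 mg = 382.9 g.
(b) Product at 63.5% available chlorine: 382.9 / 0.635 = 602.9 g.

(a) 97.4 kg; (b) 603 g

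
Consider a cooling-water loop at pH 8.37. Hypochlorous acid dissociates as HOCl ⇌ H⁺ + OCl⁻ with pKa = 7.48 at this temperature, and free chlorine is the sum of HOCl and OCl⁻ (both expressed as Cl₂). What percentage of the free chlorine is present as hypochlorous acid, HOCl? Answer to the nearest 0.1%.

11.4%

[OCl⁻]/[HOCl] = 10^(pH − pKa) = 10^(8.37 − 7.48) = 10^0.89 = 7.762.
Fraction as HOCl = 1 / (1 + 7.762) = 0.1141.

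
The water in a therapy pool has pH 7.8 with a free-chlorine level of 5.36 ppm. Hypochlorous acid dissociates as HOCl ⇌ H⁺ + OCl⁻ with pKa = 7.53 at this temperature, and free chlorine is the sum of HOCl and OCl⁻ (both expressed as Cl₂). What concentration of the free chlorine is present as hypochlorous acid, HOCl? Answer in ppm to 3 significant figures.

1.87 ppm

[OCl⁻]/[HOCl] = 10^(pH − pKa) = 10^(7.8 − 7.53) = 10^0.27 = 1.862.
Fraction as HOCl = 1 / (1 + 1.862) = 0.3494.
HOCl = 0.3494 × 5.36 ppm = 1.873 ppm.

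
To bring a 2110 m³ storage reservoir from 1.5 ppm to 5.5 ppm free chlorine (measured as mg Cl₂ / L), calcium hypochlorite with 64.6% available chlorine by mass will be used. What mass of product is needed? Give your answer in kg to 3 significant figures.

Volume: 2110 m³ = 2,110,000 L.
Chlorine deficit: 5.5 − 1.5 = 4 ppm = 4 mg/L as Cl₂.
Cl₂ equivalent needed: 4 mg/L × 2,110,000 L = 8,440,000 mg = 8440 g.
Product at 64.6% available chlorine: 8440 / 0.646 = 13,070 g.

13.1 kg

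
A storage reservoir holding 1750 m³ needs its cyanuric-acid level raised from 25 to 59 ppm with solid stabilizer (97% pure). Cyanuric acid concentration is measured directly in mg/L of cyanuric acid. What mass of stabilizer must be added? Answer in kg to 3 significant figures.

61.3 kg

Volume: 1750 m³ = 1,750,000 L.
CYA to add: (59 − 25) = 34 mg/L × 1,750,000 L = 59,500 g cyanuric acid.
At 97% purity: 59,500 / 0.97 = 61,340 g product.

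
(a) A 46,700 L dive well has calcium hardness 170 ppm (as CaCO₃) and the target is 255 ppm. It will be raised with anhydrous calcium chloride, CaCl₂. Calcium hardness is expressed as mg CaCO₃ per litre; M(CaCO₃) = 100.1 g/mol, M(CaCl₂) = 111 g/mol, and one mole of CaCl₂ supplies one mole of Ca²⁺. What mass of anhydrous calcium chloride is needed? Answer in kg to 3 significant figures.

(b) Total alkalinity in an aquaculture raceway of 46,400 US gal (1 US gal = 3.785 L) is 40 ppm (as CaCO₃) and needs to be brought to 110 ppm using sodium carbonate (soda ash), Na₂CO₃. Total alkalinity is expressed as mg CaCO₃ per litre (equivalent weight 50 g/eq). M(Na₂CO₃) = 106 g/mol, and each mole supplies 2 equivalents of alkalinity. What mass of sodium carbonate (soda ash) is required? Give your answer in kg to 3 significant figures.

(a) 4.40 kg; (b) 13.0 kg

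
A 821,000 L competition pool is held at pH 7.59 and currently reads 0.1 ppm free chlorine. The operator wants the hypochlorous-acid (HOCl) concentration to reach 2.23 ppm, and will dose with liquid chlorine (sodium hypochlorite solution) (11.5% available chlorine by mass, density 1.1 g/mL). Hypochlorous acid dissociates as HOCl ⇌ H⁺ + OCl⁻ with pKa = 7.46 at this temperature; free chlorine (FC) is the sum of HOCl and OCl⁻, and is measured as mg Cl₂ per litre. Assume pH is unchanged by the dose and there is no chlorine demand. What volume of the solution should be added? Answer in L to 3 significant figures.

33.3 L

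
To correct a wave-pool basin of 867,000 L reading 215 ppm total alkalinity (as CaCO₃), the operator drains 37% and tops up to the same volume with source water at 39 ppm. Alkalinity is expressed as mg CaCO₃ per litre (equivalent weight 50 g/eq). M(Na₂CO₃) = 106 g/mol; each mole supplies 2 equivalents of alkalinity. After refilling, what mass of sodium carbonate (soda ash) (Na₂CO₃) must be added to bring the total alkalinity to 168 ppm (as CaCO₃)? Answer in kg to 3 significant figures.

After draining 37% and refilling: 215 × 0.63 + 39 × 0.37 = 149.88 ppm.
Deficit to target: 168 − 149.88 = 18.12 mg/L.
As CaCO₃: 18.12 mg/L × 867,000 L = 15,710 g; ÷ 50 g/eq ÷ 2 = 157.1 mol Na₂CO₃.
Mass: 157.1 × 106 = 16,650 g.

16.7 kg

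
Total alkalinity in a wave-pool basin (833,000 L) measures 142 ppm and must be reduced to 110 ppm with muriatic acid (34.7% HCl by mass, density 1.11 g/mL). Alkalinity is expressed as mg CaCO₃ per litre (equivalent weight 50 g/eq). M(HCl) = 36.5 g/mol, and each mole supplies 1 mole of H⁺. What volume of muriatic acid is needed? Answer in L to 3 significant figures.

Alkalinity to neutralize: (142 − 110) = 32 mg/L as CaCO₃ × 833,000 L = 26,660 g as CaCO₃.
Equivalents of H⁺ required: 26,660 ÷ 50 g/eq = 533.1 eq = 533.1 mol HCl.
Mass of HCl: 533.1 × 36.5 = 19,460 g.
Mass of 34.7% solution: 19,460 / 0.347 = 56,080 g.
Volume: 56,080 g ÷ 1.11 g/mL = 50,520 mL.

50.5 L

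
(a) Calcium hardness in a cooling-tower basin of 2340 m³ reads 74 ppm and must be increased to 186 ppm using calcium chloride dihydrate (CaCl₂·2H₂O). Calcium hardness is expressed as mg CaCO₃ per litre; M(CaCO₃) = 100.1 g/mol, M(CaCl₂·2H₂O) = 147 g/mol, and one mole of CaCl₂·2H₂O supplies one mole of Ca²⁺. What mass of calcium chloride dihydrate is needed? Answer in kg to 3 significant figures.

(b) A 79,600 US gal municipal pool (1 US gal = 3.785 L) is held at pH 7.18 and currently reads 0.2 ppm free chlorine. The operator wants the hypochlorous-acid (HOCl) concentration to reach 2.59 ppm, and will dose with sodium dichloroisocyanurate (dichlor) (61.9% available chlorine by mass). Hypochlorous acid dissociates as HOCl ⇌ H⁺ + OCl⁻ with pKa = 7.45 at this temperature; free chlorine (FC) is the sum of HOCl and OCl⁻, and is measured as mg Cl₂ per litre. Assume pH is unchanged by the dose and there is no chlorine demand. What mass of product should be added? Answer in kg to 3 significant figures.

(a) 385 kg; (b) 1.84 kg

(a) Volume: 2340 m³ = 2,340,000 L.
(a) Hardness to add: (186 − 74) = 112 mg/L as CaCO₃ × 2,340,000 L = 262,100 g as CaCO₃.
(a) Moles of Ca²⁺ (1 mol Ca²⁺ ≡ 1 mol CaCO₃): 262,100 / 100.1 g/mol = 2618 mol.
(a) Mass of CaCl₂·2H₂O: 2618 × 147 = 384,900 g.

(b) Volume: 79,600 US gal × 3.785 L/gal = 301,286 L.
(b) [OCl⁻]/[HOCl] = 10^(pH − pKa) = 10^(7.18 − 7.45) = 0.537; fraction as HOCl = 1/(1 + 0.537) = 0.6506.
(b) Free chlorine required for 2.59 ppm HOCl: 2.59 / 0.6506 = 3.981 ppm.
(b) FC to add: 3.981 − 0.2 = 3.781 mg/L as Cl₂.
(b) Cl₂ equivalent: 3.781 mg/L × 301,286 L = 1139 g.
(b) Product at 61.9% available Cl: 1139 / 0.619 = 1840 g.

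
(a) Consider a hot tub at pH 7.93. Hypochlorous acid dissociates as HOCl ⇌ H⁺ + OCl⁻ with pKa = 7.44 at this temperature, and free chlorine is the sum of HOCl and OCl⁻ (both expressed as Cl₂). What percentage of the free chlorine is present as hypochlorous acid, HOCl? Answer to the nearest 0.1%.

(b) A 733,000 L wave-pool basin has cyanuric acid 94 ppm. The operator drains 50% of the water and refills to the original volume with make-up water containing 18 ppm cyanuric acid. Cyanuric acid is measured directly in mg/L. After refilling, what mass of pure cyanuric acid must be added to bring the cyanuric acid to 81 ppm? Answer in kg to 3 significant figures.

(a) 24.4%; (b) 18.3 kg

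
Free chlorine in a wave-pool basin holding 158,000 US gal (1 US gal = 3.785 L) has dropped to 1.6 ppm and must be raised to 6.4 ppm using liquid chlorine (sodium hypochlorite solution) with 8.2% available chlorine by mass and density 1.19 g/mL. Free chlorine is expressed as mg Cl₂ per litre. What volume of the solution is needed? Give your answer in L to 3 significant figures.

Volume: 158,000 US gal × 3.785 L/gal = 598,030 L.
Chlorine deficit: 6.4 − 1.6 = 4.8 ppm = 4.8 mg/L as Cl₂.
Cl₂ equivalent needed: 4.8 mg/L × 598,030 L = 2,871,000 mg = 2871 g.
Product at 8.2% available chlorine: 2871 / 0.082 = 35,010 g.
Volume at density 1.19 g/mL: 35,010 g ÷ 1.19 g/mL = 29,420 mL.

29.4 L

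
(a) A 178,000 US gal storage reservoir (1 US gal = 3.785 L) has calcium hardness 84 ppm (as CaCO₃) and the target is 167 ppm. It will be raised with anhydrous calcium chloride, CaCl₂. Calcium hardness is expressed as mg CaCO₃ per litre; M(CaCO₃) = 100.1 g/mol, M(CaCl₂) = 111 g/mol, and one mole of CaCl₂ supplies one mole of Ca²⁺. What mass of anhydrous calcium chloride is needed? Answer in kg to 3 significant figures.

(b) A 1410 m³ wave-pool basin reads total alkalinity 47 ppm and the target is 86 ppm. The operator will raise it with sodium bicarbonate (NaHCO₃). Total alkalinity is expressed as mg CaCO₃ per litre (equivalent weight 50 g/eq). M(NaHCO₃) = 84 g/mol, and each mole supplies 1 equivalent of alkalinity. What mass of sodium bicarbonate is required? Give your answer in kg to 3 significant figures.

(a) 62.0 kg; (b) 92.4 kg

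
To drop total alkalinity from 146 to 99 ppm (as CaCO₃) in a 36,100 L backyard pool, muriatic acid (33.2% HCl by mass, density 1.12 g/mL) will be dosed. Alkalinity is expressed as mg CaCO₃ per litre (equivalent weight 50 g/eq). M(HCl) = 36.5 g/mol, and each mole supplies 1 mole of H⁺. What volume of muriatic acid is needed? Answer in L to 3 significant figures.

3.33 L

Alkalinity to neutralize: (146 − 99) = 47 mg/L as CaCO₃ × 36,100 L = 1697 g as CaCO₃.
Equivalents of H⁺ required: 1697 ÷ 50 g/eq = 33.93 eq = 33.93 mol HCl.
Mass of HCl: 33.93 × 36.5 = 1239 g.
Mass of 33.2% solution: 1239 / 0.332 = 3731 g.
Volume: 3731 g ÷ 1.12 g/mL = 3331 mL.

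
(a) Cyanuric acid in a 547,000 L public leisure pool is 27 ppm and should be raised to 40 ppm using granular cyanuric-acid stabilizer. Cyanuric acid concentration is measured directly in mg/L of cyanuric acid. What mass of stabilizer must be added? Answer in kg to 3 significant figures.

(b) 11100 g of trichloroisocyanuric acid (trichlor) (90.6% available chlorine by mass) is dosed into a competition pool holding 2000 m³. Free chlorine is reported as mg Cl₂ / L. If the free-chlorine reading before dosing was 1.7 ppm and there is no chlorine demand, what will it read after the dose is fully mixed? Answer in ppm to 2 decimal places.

(a) CYA to add: (40 − 27) = 13 mg/L × 547,000 L = 7111 g cyanuric acid.

(b) Volume: 2000 m³ = 2,000,000 L.
(b) Available chlorine delivered: 11,100 g × 0.906 = 10,060 g as Cl₂.
(b) Concentration rise: 10,060 g / 2,000,000 L = 5.028 mg/L = 5.03 ppm.
(b) Final FC: 1.7 + 5.03 = 6.73 ppm.

(a) 7.11 kg; (b) 6.73 ppm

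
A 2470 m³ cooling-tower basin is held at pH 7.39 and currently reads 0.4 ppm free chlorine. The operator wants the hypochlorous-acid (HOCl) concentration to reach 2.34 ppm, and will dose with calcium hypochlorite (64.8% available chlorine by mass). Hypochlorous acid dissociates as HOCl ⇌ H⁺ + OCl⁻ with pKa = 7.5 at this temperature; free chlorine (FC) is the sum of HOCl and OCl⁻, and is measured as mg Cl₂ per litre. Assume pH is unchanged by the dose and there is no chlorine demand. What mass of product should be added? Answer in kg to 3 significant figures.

14.3 kg

Volume: 2470 m³ = 2,470,000 L.
[OCl⁻]/[HOCl] = 10^(pH − pKa) = 10^(7.39 − 7.5) = 0.7762; fraction as HOCl = 1/(1 + 0.7762) = 0.563.
Free chlorine required for 2.34 ppm HOCl: 2.34 / 0.563 = 4.156 ppm.
FC to add: 4.156 − 0.4 = 3.756 mg/L as Cl₂.
Cl₂ equivalent: 3.756 mg/L × 2,470,000 L = 9278 g.
Product at 64.8% available Cl: 9278 / 0.648 = 14,320 g.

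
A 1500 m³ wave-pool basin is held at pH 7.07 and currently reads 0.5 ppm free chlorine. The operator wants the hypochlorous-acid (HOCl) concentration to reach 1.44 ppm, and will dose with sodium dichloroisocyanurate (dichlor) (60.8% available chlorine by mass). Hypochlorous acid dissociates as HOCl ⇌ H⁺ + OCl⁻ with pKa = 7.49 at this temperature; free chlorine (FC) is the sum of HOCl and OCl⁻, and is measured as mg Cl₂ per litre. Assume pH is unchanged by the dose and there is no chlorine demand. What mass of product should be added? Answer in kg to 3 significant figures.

3.67 kg

Volume: 1500 m³ = 1,500,000 L.
[OCl⁻]/[HOCl] = 10^(pH − pKa) = 10^(7.07 − 7.49) = 0.3802; fraction as HOCl = 1/(1 + 0.3802) = 0.7245.
Free chlorine required for 1.44 ppm HOCl: 1.44 / 0.7245 = 1.987 ppm.
FC to add: 1.987 − 0.5 = 1.487 mg/L as Cl₂.
Cl₂ equivalent: 1.487 mg/L × 1,500,000 L = 2231 g.
Product at 60.8% available Cl: 2231 / 0.608 = 3670 g.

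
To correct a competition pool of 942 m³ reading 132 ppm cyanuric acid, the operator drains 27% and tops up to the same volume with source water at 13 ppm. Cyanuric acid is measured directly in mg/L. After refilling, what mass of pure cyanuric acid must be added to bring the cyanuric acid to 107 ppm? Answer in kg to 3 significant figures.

6.72 kg

Volume: 942 m³ = 942,000 L.
After draining 27% and refilling: 132 × 0.73 + 13 × 0.27 = 99.87 ppm.
Deficit to target: 107 − 99.87 = 7.13 mg/L.
Mass: 7.13 mg/L × 942,000 L = 6716 g cyanuric acid.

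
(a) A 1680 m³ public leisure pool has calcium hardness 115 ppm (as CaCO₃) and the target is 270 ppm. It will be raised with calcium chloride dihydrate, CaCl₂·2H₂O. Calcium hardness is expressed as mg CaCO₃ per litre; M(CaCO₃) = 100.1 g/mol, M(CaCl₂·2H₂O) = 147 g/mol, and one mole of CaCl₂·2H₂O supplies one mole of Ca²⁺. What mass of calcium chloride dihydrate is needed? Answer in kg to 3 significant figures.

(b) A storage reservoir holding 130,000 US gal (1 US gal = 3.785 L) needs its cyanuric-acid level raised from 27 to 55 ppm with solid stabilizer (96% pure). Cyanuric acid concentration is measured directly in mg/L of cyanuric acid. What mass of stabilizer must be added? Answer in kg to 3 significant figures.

(a) Volume: 1680 m³ = 1,680,000 L.
(a) Hardness to add: (270 − 115) = 155 mg/L as CaCO₃ × 1,680,000 L = 260,400 g as CaCO₃.
(a) Moles of Ca²⁺ (1 mol Ca²⁺ ≡ 1 mol CaCO₃): 260,400 / 100.1 g/mol = 2601 mol.
(a) Mass of CaCl₂·2H₂O: 2601 × 147 = 382,400 g.

(b) Volume: 130,000 US gal × 3.785 L/gal = 492,050 L.
(b) CYA to add: (55 − 27) = 28 mg/L × 492,050 L = 13,780 g cyanuric acid.
(b) At 96% purity: 13,780 / 0.96 = 14,350 g product.

(a) 382 kg; (b) 14.4 kg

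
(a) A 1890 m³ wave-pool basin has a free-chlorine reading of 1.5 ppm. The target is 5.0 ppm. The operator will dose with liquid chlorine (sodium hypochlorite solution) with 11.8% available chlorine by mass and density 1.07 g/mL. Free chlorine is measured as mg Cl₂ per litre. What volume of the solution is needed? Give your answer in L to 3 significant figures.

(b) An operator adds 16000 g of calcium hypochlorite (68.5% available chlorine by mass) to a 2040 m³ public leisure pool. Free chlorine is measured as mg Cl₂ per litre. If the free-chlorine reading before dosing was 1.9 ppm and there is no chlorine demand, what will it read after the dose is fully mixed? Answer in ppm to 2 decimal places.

(a) 52.4 L; (b) 7.27 ppm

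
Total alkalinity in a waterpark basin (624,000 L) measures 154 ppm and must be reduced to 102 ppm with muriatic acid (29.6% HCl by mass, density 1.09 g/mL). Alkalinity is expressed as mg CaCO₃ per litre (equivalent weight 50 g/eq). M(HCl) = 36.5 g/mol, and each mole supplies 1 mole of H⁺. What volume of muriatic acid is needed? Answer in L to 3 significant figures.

73.4 L

Alkalinity to neutralize: (154 − 102) = 52 mg/L as CaCO₃ × 624,000 L = 32,450 g as CaCO₃.
Equivalents of H⁺ required: 32,450 ÷ 50 g/eq = 649 eq = 649 mol HCl.
Mass of HCl: 649 × 36.5 = 23,690 g.
Mass of 29.6% solution: 23,690 / 0.296 = 80,020 g.
Volume: 80,020 g ÷ 1.09 g/mL = 73,420 mL.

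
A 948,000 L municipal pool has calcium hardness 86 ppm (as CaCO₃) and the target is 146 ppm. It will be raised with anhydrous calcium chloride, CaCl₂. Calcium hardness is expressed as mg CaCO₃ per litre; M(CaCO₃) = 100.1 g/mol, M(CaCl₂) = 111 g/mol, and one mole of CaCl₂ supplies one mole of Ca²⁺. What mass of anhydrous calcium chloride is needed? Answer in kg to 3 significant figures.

Hardness to add: (146 − 86) = 60 mg/L as CaCO₃ × 948,000 L = 56,880 g as CaCO₃.
Moles of Ca²⁺ (1 mol Ca²⁺ ≡ 1 mol CaCO₃): 56,880 / 100.1 g/mol = 568.2 mol.
Mass of CaCl₂: 568.2 × 111 = 63,070 g.

63.1 kg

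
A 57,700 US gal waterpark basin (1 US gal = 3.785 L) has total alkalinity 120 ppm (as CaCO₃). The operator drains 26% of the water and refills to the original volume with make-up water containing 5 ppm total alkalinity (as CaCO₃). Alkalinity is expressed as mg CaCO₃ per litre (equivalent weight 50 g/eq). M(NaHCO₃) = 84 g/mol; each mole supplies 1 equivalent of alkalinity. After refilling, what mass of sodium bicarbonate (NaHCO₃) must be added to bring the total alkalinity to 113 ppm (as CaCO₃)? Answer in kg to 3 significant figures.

8.40 kg

Volume: 57,700 US gal × 3.785 L/gal = 218,394 L.
After draining 26% and refilling: 120 × 0.74 + 5 × 0.26 = 90.1 ppm.
Deficit to target: 113 − 90.1 = 22.9 mg/L.
As CaCO₃: 22.9 mg/L × 218,394 L = 5001 g; ÷ 50 g/eq ÷ 1 = 100 mol NaHCO₃.
Mass: 100 × 84 = 8402 g.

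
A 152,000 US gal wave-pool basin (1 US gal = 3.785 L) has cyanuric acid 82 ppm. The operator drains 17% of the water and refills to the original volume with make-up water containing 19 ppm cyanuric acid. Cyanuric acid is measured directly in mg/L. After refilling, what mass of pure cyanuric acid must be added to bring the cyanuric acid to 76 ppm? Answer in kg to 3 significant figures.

2.71 kg

Volume: 152,000 US gal × 3.785 L/gal = 575,320 L.
After draining 17% and refilling: 82 × 0.83 + 19 × 0.17 = 71.29 ppm.
Deficit to target: 76 − 71.29 = 4.71 mg/L.
Mass: 4.71 mg/L × 575,320 L = 2710 g cyanuric acid.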